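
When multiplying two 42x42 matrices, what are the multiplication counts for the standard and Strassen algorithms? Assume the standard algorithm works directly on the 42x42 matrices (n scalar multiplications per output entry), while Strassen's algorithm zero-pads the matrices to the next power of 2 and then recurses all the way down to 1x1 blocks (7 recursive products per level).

Matrix multiplication for 42x42 matrices:

Strassen's algorithm requires power-of-2 dimensions. Pad 42x42 to 64x64 (next power of 2).

Standard algorithm: 42^3 = 74088 multiplications
Strassen's algorithm: 7^(log2(64)) = 7^6 = 117649 multiplications
Difference: 74088 - 117649 = -43561 (Strassen uses MORE here due to padding overhead — for small or just-over-power-of-2 n, padding can outweigh the per-level savings)

Standard: 74088 multiplications (42^3). Strassen: 117649 multiplications (7^6, after padding to 64x64). Strassen reduces 8 recursive multiplications to 7 at each level.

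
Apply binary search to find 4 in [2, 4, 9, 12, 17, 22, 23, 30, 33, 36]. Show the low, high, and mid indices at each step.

Binary search for 4 in [2, 4, 9, 12, 17, 22, 23, 30, 33, 36]:

lo=0, hi=9, mid=4, arr[mid]=17 -> 17 > 4, search left half
lo=0, hi=3, mid=1, arr[mid]=4 -> Found target at index 1!

Binary search finds 4 at index 1 after 2 comparisons. The search repeatedly halves the search space by comparing with the middle element.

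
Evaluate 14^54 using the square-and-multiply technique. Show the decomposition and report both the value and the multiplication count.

Computing 14^54 by squaring (build up from 14^1; each line after the first costs one multiplication):

14^1 = 14
14^2 = (14^1)^2 = 14^2 = 196
14^3 = 14 * 14^2 = 14 * 196 = 2744
14^6 = (14^3)^2 = 2744^2 = 7529536
14^12 = (14^6)^2 = 7529536^2 = 56693912375296
14^13 = 14 * 14^12 = 14 * 56693912375296 = 793714773254144
14^26 = (14^13)^2 = 793714773254144^2 = 629983141281877223603213172736
14^27 = 14 * 14^26 = 14 * 629983141281877223603213172736 = 8819763977946281130444984418304
14^54 = (14^27)^2 = 8819763977946281130444984418304^2 = 77788236626678808982722471083604074886584214739573349250236416

Result: 77788236626678808982722471083604074886584214739573349250236416
Multiplications needed: 8 (8 lines after 14^1)

14^54 = 77788236626678808982722471083604074886584214739573349250236416. Using exponentiation by squaring, this requires 8 multiplications. The key idea: if the exponent is even, square the half-power; if odd, multiply by the base once.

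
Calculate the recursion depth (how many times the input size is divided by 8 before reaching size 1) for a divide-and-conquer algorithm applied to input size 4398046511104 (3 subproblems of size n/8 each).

For divide and conquer with division factor 8:

Problem sizes at each level:
Level 0: 4398046511104
Level 1: 549755813888
Level 2: 68719476736
Level 3: 8589934592
Level 4: 1073741824
Level 5: 134217728
Level 6: 16777216
Level 7: 2097152
Level 8: 262144
Level 9: 32768
Level 10: 4096
Level 11: 512
Level 12: 64
Level 13: 8
Level 14: 1

The root is level 0 and the size-1 base case is level 14 (the tree spans levels 0 through 14, i.e. 15 levels counting the root), so the depth is the number of divisions: log_8(4398046511104) = 14

The recursion tree depth is log_8(4398046511104) = 14. At each level, the problem size is divided by 8, so it takes 14 divisions to reduce to a base case of size 1. The algorithm makes 3 recursive calls at each level.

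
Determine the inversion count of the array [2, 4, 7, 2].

Finding inversions in [2, 4, 7, 2]:

(1, 3): arr[1]=4 > arr[3]=2
(2, 3): arr[2]=7 > arr[3]=2

Total inversions: 2

The array has 2 inversion(s): (1,3), (2,3). Each pair (i,j) satisfies i < j and arr[i] > arr[j].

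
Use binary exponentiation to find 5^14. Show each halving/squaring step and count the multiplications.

Computing 5^14 by squaring (build up from 5^1; each line after the first costs one multiplication):

5^1 = 5
5^2 = (5^1)^2 = 5^2 = 25
5^3 = 5 * 5^2 = 5 * 25 = 125
5^6 = (5^3)^2 = 125^2 = 15625
5^7 = 5 * 5^6 = 5 * 15625 = 78125
5^14 = (5^7)^2 = 78125^2 = 6103515625

Result: 6103515625
Multiplications needed: 5 (5 lines after 5^1)

5^14 = 6103515625. Using exponentiation by squaring, this requires 5 multiplications. The key idea: if the exponent is even, square the half-power; if odd, multiply by the base once.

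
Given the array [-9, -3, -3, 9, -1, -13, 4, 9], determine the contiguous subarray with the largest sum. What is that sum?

Using Kadane's algorithm on [-9, -3, -3, 9, -1, -13, 4, 9]:

Scanning through the array:
Position 1 (value -3): max_ending_here = -3, max_so_far = -3
Position 2 (value -3): max_ending_here = -3, max_so_far = -3
Position 3 (value 9): max_ending_here = 9, max_so_far = 9
Position 4 (value -1): max_ending_here = 8, max_so_far = 9
Position 5 (value -13): max_ending_here = -5, max_so_far = 9
Position 6 (value 4): max_ending_here = 4, max_so_far = 9
Position 7 (value 9): max_ending_here = 13, max_so_far = 13

Maximum subarray: [4, 9]
Maximum sum: 13

The maximum subarray is [4, 9] with sum 13. This subarray runs from index 6 to index 7.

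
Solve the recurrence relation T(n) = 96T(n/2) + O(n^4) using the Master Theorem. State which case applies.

Master Theorem for T(n) = 96T(n/2) + O(n^4):

a = 96, b = 2, c = 4
log_b(a) = log_2(96) = 6.5850

Case 1: c = 4 < log_2(96) = 6.5850
T(n) = O(n^(log_2 96))

For T(n) = 96T(n/2) + O(n^4): log_2(96) = 6.5850. This is Case 1 of the Master Theorem (c < log_b(a), work dominated by leaves), giving O(n^(log_2 96)).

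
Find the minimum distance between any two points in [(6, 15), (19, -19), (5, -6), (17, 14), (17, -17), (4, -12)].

Computing all pairwise distances among 6 points:

d((6, 15), (19, -19)) = 36.4005
d((6, 15), (5, -6)) = 21.0238
d((6, 15), (17, 14)) = 11.0454
d((6, 15), (17, -17)) = 33.8378
d((6, 15), (4, -12)) = 27.074
d((19, -19), (5, -6)) = 19.105
d((19, -19), (17, 14)) = 33.0606
d((19, -19), (17, -17)) = 2.8284 <-- minimum
d((19, -19), (4, -12)) = 16.5529
d((5, -6), (17, 14)) = 23.3238
d((5, -6), (17, -17)) = 16.2788
d((5, -6), (4, -12)) = 6.0828
d((17, 14), (17, -17)) = 31.0
d((17, 14), (4, -12)) = 29.0689
d((17, -17), (4, -12)) = 13.9284

Closest pair: (19, -19) and (17, -17) with distance 2.8284

The closest pair is (19, -19) and (17, -17) with Euclidean distance 2.8284. For 6 points, brute-force pairwise comparison is shown above. For large n, the divide-and-conquer algorithm (sort by x, recurse on halves, check the dividing strip) achieves O(n log n).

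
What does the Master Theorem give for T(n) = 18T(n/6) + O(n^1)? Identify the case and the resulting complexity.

Master Theorem for T(n) = 18T(n/6) + O(n^1):

a = 18, b = 6, c = 1
log_b(a) = log_6(18) = 1.6131

Case 1: c = 1 < log_6(18) = 1.6131
T(n) = O(n^(log_6 18))

For T(n) = 18T(n/6) + O(n^1): log_6(18) = 1.6131. This is Case 1 of the Master Theorem (c < log_b(a), work dominated by leaves), giving O(n^(log_6 18)).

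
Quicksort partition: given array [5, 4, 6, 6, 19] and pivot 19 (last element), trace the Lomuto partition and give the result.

Lomuto partition with pivot = 19:

Initial array: [5, 4, 6, 6, 19]

arr[0]=5 <= 19: swap with position 0, array becomes [5, 4, 6, 6, 19]
arr[1]=4 <= 19: swap with position 1, array becomes [5, 4, 6, 6, 19]
arr[2]=6 <= 19: swap with position 2, array becomes [5, 4, 6, 6, 19]
arr[3]=6 <= 19: swap with position 3, array becomes [5, 4, 6, 6, 19]

Place pivot at position 4: [5, 4, 6, 6, 19]
Pivot position: 4

After partitioning with pivot 19, the array becomes [5, 4, 6, 6, 19]. The pivot is placed at index 4. All elements to the left of the pivot are <= 19, and all elements to the right are > 19.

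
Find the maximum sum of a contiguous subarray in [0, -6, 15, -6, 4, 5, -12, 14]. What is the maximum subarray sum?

Using Kadane's algorithm on [0, -6, 15, -6, 4, 5, -12, 14]:

Scanning through the array:
Position 1 (value -6): max_ending_here = -6, max_so_far = 0
Position 2 (value 15): max_ending_here = 15, max_so_far = 15
Position 3 (value -6): max_ending_here = 9, max_so_far = 15
Position 4 (value 4): max_ending_here = 13, max_so_far = 15
Position 5 (value 5): max_ending_here = 18, max_so_far = 18
Position 6 (value -12): max_ending_here = 6, max_so_far = 18
Position 7 (value 14): max_ending_here = 20, max_so_far = 20

Maximum subarray: [15, -6, 4, 5, -12, 14]
Maximum sum: 20

The maximum subarray is [15, -6, 4, 5, -12, 14] with sum 20. This subarray runs from index 2 to index 7.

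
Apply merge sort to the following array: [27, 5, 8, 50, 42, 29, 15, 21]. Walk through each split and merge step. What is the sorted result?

Merge sort trace:

Split: [27, 5, 8, 50, 42, 29, 15, 21] -> [27, 5, 8, 50] and [42, 29, 15, 21]
  Split: [27, 5, 8, 50] -> [27, 5] and [8, 50]
    Split: [27, 5] -> [27] and [5]
    Merge: [27] + [5] -> [5, 27]
    Split: [8, 50] -> [8] and [50]
    Merge: [8] + [50] -> [8, 50]
  Merge: [5, 27] + [8, 50] -> [5, 8, 27, 50]
  Split: [42, 29, 15, 21] -> [42, 29] and [15, 21]
    Split: [42, 29] -> [42] and [29]
    Merge: [42] + [29] -> [29, 42]
    Split: [15, 21] -> [15] and [21]
    Merge: [15] + [21] -> [15, 21]
  Merge: [29, 42] + [15, 21] -> [15, 21, 29, 42]
Merge: [5, 8, 27, 50] + [15, 21, 29, 42] -> [5, 8, 15, 21, 27, 29, 42, 50]

Final sorted array: [5, 8, 15, 21, 27, 29, 42, 50]

The merge sort proceeds by recursively splitting the array and merging sorted halves.
After all merges, the sorted array is [5, 8, 15, 21, 27, 29, 42, 50].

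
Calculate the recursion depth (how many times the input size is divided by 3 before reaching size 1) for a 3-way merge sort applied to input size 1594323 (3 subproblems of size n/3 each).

For divide and conquer with division factor 3:

Problem sizes at each level:
Level 0: 1594323
Level 1: 531441
Level 2: 177147
Level 3: 59049
Level 4: 19683
Level 5: 6561
Level 6: 2187
Level 7: 729
Level 8: 243
Level 9: 81
Level 10: 27
Level 11: 9
Level 12: 3
Level 13: 1

The root is level 0 and the size-1 base case is level 13 (the tree spans levels 0 through 13, i.e. 14 levels counting the root), so the depth is the number of divisions: log_3(1594323) = 13

The recursion tree depth is log_3(1594323) = 13. At each level, the problem size is divided by 3, so it takes 13 divisions to reduce to a base case of size 1. The algorithm makes 3 recursive calls at each level.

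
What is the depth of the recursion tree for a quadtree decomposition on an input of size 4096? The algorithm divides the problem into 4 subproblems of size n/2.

For divide and conquer with division factor 2:

Problem sizes at each level:
Level 0: 4096
Level 1: 2048
Level 2: 1024
Level 3: 512
Level 4: 256
Level 5: 128
Level 6: 64
Level 7: 32
Level 8: 16
Level 9: 8
Level 10: 4
Level 11: 2
Level 12: 1

The root is level 0 and the size-1 base case is level 12 (the tree spans levels 0 through 12, i.e. 13 levels counting the root), so the depth is the number of divisions: log_2(4096) = 12

The recursion tree depth is log_2(4096) = 12. At each level, the problem size is divided by 2, so it takes 12 divisions to reduce to a base case of size 1. The algorithm makes 4 recursive calls at each level.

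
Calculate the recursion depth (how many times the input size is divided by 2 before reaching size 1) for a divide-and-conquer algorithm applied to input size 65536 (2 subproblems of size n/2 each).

For divide and conquer with division factor 2:

Problem sizes at each level:
Level 0: 65536
Level 1: 32768
Level 2: 16384
Level 3: 8192
Level 4: 4096
Level 5: 2048
Level 6: 1024
Level 7: 512
Level 8: 256
Level 9: 128
Level 10: 64
Level 11: 32
Level 12: 16
Level 13: 8
Level 14: 4
Level 15: 2
Level 16: 1

The root is level 0 and the size-1 base case is level 16 (the tree spans levels 0 through 16, i.e. 17 levels counting the root), so the depth is the number of divisions: log_2(65536) = 16

The recursion tree depth is log_2(65536) = 16. At each level, the problem size is divided by 2, so it takes 16 divisions to reduce to a base case of size 1. The algorithm makes 2 recursive calls at each level.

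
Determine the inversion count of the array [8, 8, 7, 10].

Finding inversions in [8, 8, 7, 10]:

(0, 2): arr[0]=8 > arr[2]=7
(1, 2): arr[1]=8 > arr[2]=7

Total inversions: 2

The array has 2 inversion(s): (0,2), (1,2). Each pair (i,j) satisfies i < j and arr[i] > arr[j].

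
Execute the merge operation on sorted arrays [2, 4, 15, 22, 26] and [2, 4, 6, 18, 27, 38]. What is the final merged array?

Merging process:

Compare 2 vs 2: take 2 from left. Merged: [2]
Compare 4 vs 2: take 2 from right. Merged: [2, 2]
Compare 4 vs 4: take 4 from left. Merged: [2, 2, 4]
Compare 15 vs 4: take 4 from right. Merged: [2, 2, 4, 4]
Compare 15 vs 6: take 6 from right. Merged: [2, 2, 4, 4, 6]
Compare 15 vs 18: take 15 from left. Merged: [2, 2, 4, 4, 6, 15]
Compare 22 vs 18: take 18 from right. Merged: [2, 2, 4, 4, 6, 15, 18]
Compare 22 vs 27: take 22 from left. Merged: [2, 2, 4, 4, 6, 15, 18, 22]
Compare 26 vs 27: take 26 from left. Merged: [2, 2, 4, 4, 6, 15, 18, 22, 26]
Append remaining from right: [27, 38]. Merged: [2, 2, 4, 4, 6, 15, 18, 22, 26, 27, 38]

Final merged array: [2, 2, 4, 4, 6, 15, 18, 22, 26, 27, 38]
Total comparisons: 9

The merged array is [2, 2, 4, 4, 6, 15, 18, 22, 26, 27, 38], requiring 9 comparisons. The merge step runs in O(n) time where n is the total number of elements.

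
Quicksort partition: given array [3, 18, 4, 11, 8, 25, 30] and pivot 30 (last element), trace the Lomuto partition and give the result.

Lomuto partition with pivot = 30:

Initial array: [3, 18, 4, 11, 8, 25, 30]

arr[0]=3 <= 30: swap with position 0, array becomes [3, 18, 4, 11, 8, 25, 30]
arr[1]=18 <= 30: swap with position 1, array becomes [3, 18, 4, 11, 8, 25, 30]
arr[2]=4 <= 30: swap with position 2, array becomes [3, 18, 4, 11, 8, 25, 30]
arr[3]=11 <= 30: swap with position 3, array becomes [3, 18, 4, 11, 8, 25, 30]
arr[4]=8 <= 30: swap with position 4, array becomes [3, 18, 4, 11, 8, 25, 30]
arr[5]=25 <= 30: swap with position 5, array becomes [3, 18, 4, 11, 8, 25, 30]

Place pivot at position 6: [3, 18, 4, 11, 8, 25, 30]
Pivot position: 6

After partitioning with pivot 30, the array becomes [3, 18, 4, 11, 8, 25, 30]. The pivot is placed at index 6. All elements to the left of the pivot are <= 30, and all elements to the right are > 30.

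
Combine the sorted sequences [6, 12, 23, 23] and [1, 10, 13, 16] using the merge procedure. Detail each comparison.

Merging process:

Compare 6 vs 1: take 1 from right. Merged: [1]
Compare 6 vs 10: take 6 from left. Merged: [1, 6]
Compare 12 vs 10: take 10 from right. Merged: [1, 6, 10]
Compare 12 vs 13: take 12 from left. Merged: [1, 6, 10, 12]
Compare 23 vs 13: take 13 from right. Merged: [1, 6, 10, 12, 13]
Compare 23 vs 16: take 16 from right. Merged: [1, 6, 10, 12, 13, 16]
Append remaining from left: [23, 23]. Merged: [1, 6, 10, 12, 13, 16, 23, 23]

Final merged array: [1, 6, 10, 12, 13, 16, 23, 23]
Total comparisons: 6

The merged array is [1, 6, 10, 12, 13, 16, 23, 23], requiring 6 comparisons. The merge step runs in O(n) time where n is the total number of elements.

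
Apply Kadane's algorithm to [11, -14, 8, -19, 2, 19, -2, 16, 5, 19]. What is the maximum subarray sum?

Using Kadane's algorithm on [11, -14, 8, -19, 2, 19, -2, 16, 5, 19]:

Scanning through the array:
Position 1 (value -14): max_ending_here = -3, max_so_far = 11
Position 2 (value 8): max_ending_here = 8, max_so_far = 11
Position 3 (value -19): max_ending_here = -11, max_so_far = 11
Position 4 (value 2): max_ending_here = 2, max_so_far = 11
Position 5 (value 19): max_ending_here = 21, max_so_far = 21
Position 6 (value -2): max_ending_here = 19, max_so_far = 21
Position 7 (value 16): max_ending_here = 35, max_so_far = 35
Position 8 (value 5): max_ending_here = 40, max_so_far = 40
Position 9 (value 19): max_ending_here = 59, max_so_far = 59

Maximum subarray: [2, 19, -2, 16, 5, 19]
Maximum sum: 59

The maximum subarray is [2, 19, -2, 16, 5, 19] with sum 59. This subarray runs from index 4 to index 9.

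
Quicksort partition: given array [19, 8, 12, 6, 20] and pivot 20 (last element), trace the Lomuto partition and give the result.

Lomuto partition with pivot = 20:

Initial array: [19, 8, 12, 6, 20]

arr[0]=19 <= 20: swap with position 0, array becomes [19, 8, 12, 6, 20]
arr[1]=8 <= 20: swap with position 1, array becomes [19, 8, 12, 6, 20]
arr[2]=12 <= 20: swap with position 2, array becomes [19, 8, 12, 6, 20]
arr[3]=6 <= 20: swap with position 3, array becomes [19, 8, 12, 6, 20]

Place pivot at position 4: [19, 8, 12, 6, 20]
Pivot position: 4

After partitioning with pivot 20, the array becomes [19, 8, 12, 6, 20]. The pivot is placed at index 4. All elements to the left of the pivot are <= 20, and all elements to the right are > 20.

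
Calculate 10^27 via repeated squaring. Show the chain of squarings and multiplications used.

Computing 10^27 by squaring (build up from 10^1; each line after the first costs one multiplication):

10^1 = 10
10^2 = (10^1)^2 = 10^2 = 100
10^3 = 10 * 10^2 = 10 * 100 = 1000
10^6 = (10^3)^2 = 1000^2 = 1000000
10^12 = (10^6)^2 = 1000000^2 = 1000000000000
10^13 = 10 * 10^12 = 10 * 1000000000000 = 10000000000000
10^26 = (10^13)^2 = 10000000000000^2 = 100000000000000000000000000
10^27 = 10 * 10^26 = 10 * 100000000000000000000000000 = 1000000000000000000000000000

Result: 1000000000000000000000000000
Multiplications needed: 7 (7 lines after 10^1)

10^27 = 1000000000000000000000000000. Using exponentiation by squaring, this requires 7 multiplications. The key idea: if the exponent is even, square the half-power; if odd, multiply by the base once.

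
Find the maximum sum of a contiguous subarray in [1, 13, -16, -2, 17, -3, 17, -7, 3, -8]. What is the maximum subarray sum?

Using Kadane's algorithm on [1, 13, -16, -2, 17, -3, 17, -7, 3, -8]:

Scanning through the array:
Position 1 (value 13): max_ending_here = 14, max_so_far = 14
Position 2 (value -16): max_ending_here = -2, max_so_far = 14
Position 3 (value -2): max_ending_here = -2, max_so_far = 14
Position 4 (value 17): max_ending_here = 17, max_so_far = 17
Position 5 (value -3): max_ending_here = 14, max_so_far = 17
Position 6 (value 17): max_ending_here = 31, max_so_far = 31
Position 7 (value -7): max_ending_here = 24, max_so_far = 31
Position 8 (value 3): max_ending_here = 27, max_so_far = 31
Position 9 (value -8): max_ending_here = 19, max_so_far = 31

Maximum subarray: [17, -3, 17]
Maximum sum: 31

The maximum subarray is [17, -3, 17] with sum 31. This subarray runs from index 4 to index 6.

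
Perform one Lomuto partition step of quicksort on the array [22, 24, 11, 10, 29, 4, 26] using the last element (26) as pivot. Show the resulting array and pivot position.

Lomuto partition with pivot = 26:

Initial array: [22, 24, 11, 10, 29, 4, 26]

arr[0]=22 <= 26: swap with position 0, array becomes [22, 24, 11, 10, 29, 4, 26]
arr[1]=24 <= 26: swap with position 1, array becomes [22, 24, 11, 10, 29, 4, 26]
arr[2]=11 <= 26: swap with position 2, array becomes [22, 24, 11, 10, 29, 4, 26]
arr[3]=10 <= 26: swap with position 3, array becomes [22, 24, 11, 10, 29, 4, 26]
arr[4]=29 > 26: no swap
arr[5]=4 <= 26: swap with position 4, array becomes [22, 24, 11, 10, 4, 29, 26]

Place pivot at position 5: [22, 24, 11, 10, 4, 26, 29]
Pivot position: 5

After partitioning with pivot 26, the array becomes [22, 24, 11, 10, 4, 26, 29]. The pivot is placed at index 5. All elements to the left of the pivot are <= 26, and all elements to the right are > 26.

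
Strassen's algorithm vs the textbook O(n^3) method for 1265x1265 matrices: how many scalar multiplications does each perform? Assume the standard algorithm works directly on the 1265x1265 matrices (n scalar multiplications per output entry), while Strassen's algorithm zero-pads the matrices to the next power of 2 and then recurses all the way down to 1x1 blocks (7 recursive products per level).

Matrix multiplication for 1265x1265 matrices:

Strassen's algorithm requires power-of-2 dimensions. Pad 1265x1265 to 2048x2048 (next power of 2).

Standard algorithm: 1265^3 = 2024284625 multiplications
Strassen's algorithm: 7^(log2(2048)) = 7^11 = 1977326743 multiplications
Savings: 2024284625 - 1977326743 = 46957882 multiplications

Standard: 2024284625 multiplications (1265^3). Strassen: 1977326743 multiplications (7^11, after padding to 2048x2048). Strassen reduces 8 recursive multiplications to 7 at each level.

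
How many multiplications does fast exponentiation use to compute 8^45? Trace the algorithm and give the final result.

Computing 8^45 by squaring (build up from 8^1; each line after the first costs one multiplication):

8^1 = 8
8^2 = (8^1)^2 = 8^2 = 64
8^4 = (8^2)^2 = 64^2 = 4096
8^5 = 8 * 8^4 = 8 * 4096 = 32768
8^10 = (8^5)^2 = 32768^2 = 1073741824
8^11 = 8 * 8^10 = 8 * 1073741824 = 8589934592
8^22 = (8^11)^2 = 8589934592^2 = 73786976294838206464
8^44 = (8^22)^2 = 73786976294838206464^2 = 5444517870735015415413993718908291383296
8^45 = 8 * 8^44 = 8 * 5444517870735015415413993718908291383296 = 43556142965880123323311949751266331066368

Result: 43556142965880123323311949751266331066368
Multiplications needed: 8 (8 lines after 8^1)

8^45 = 43556142965880123323311949751266331066368. Using exponentiation by squaring, this requires 8 multiplications. The key idea: if the exponent is even, square the half-power; if odd, multiply by the base once.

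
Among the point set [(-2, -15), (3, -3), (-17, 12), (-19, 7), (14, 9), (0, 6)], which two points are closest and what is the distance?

Computing all pairwise distances among 6 points:

d((-2, -15), (3, -3)) = 13.0
d((-2, -15), (-17, 12)) = 30.8869
d((-2, -15), (-19, 7)) = 27.8029
d((-2, -15), (14, 9)) = 28.8444
d((-2, -15), (0, 6)) = 21.095
d((3, -3), (-17, 12)) = 25.0
d((3, -3), (-19, 7)) = 24.1661
d((3, -3), (14, 9)) = 16.2788
d((3, -3), (0, 6)) = 9.4868
d((-17, 12), (-19, 7)) = 5.3852 <-- minimum
d((-17, 12), (14, 9)) = 31.1448
d((-17, 12), (0, 6)) = 18.0278
d((-19, 7), (14, 9)) = 33.0606
d((-19, 7), (0, 6)) = 19.0263
d((14, 9), (0, 6)) = 14.3178

Closest pair: (-17, 12) and (-19, 7) with distance 5.3852

The closest pair is (-17, 12) and (-19, 7) with Euclidean distance 5.3852. For 6 points, brute-force pairwise comparison is shown above. For large n, the divide-and-conquer algorithm (sort by x, recurse on halves, check the dividing strip) achieves O(n log n).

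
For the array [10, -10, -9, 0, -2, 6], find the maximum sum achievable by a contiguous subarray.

Using Kadane's algorithm on [10, -10, -9, 0, -2, 6]:

Scanning through the array:
Position 1 (value -10): max_ending_here = 0, max_so_far = 10
Position 2 (value -9): max_ending_here = -9, max_so_far = 10
Position 3 (value 0): max_ending_here = 0, max_so_far = 10
Position 4 (value -2): max_ending_here = -2, max_so_far = 10
Position 5 (value 6): max_ending_here = 6, max_so_far = 10

Maximum subarray: [10]
Maximum sum: 10

The maximum subarray is [10] with sum 10. This subarray runs from index 0 to index 0.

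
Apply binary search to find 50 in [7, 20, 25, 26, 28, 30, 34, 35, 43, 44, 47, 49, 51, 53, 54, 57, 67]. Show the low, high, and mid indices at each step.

Binary search for 50 in [7, 20, 25, 26, 28, 30, 34, 35, 43, 44, 47, 49, 51, 53, 54, 57, 67]:

lo=0, hi=16, mid=8, arr[mid]=43 -> 43 < 50, search right half
lo=9, hi=16, mid=12, arr[mid]=51 -> 51 > 50, search left half
lo=9, hi=11, mid=10, arr[mid]=47 -> 47 < 50, search right half
lo=11, hi=11, mid=11, arr[mid]=49 -> 49 < 50, search right half
lo=12 > hi=11, target 50 not found

Binary search determines that 50 is not in the array after 4 comparisons. The search space was exhausted without finding the target.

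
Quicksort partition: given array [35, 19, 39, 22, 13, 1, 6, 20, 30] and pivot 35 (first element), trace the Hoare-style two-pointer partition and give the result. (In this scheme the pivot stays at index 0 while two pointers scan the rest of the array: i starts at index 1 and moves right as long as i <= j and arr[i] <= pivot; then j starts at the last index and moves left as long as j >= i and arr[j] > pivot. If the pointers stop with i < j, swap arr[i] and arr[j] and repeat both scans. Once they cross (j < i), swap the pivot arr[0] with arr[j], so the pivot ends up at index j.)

Hoare-style two-pointer partition with pivot = 35:

Initial array: [35, 19, 39, 22, 13, 1, 6, 20, 30]

Pointers start at i = 1, j = 8.
i stops at index 2 (arr[2]=39 > 35), j stops at index 8 (arr[8]=30 <= 35): swap arr[2] and arr[8], array becomes [35, 19, 30, 22, 13, 1, 6, 20, 39]
i ends at 8, j ends at 7: the pointers have crossed (j < i), so scanning stops.

Swap pivot arr[0] with arr[7] to place pivot at position 7: [20, 19, 30, 22, 13, 1, 6, 35, 39]
Pivot position: 7

After partitioning with pivot 35, the array becomes [20, 19, 30, 22, 13, 1, 6, 35, 39]. The pivot is placed at index 7. All elements to the left of the pivot are <= 35, and all elements to the right are > 35.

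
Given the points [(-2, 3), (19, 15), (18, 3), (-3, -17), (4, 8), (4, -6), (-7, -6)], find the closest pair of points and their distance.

Computing all pairwise distances among 7 points:

d((-2, 3), (19, 15)) = 24.1868
d((-2, 3), (18, 3)) = 20.0
d((-2, 3), (-3, -17)) = 20.025
d((-2, 3), (4, 8)) = 7.8102 <-- minimum
d((-2, 3), (4, -6)) = 10.8167
d((-2, 3), (-7, -6)) = 10.2956
d((19, 15), (18, 3)) = 12.0416
d((19, 15), (-3, -17)) = 38.833
d((19, 15), (4, 8)) = 16.5529
d((19, 15), (4, -6)) = 25.807
d((19, 15), (-7, -6)) = 33.4215
d((18, 3), (-3, -17)) = 29.0
d((18, 3), (4, 8)) = 14.8661
d((18, 3), (4, -6)) = 16.6433
d((18, 3), (-7, -6)) = 26.5707
d((-3, -17), (4, 8)) = 25.9615
d((-3, -17), (4, -6)) = 13.0384
d((-3, -17), (-7, -6)) = 11.7047
d((4, 8), (4, -6)) = 14.0
d((4, 8), (-7, -6)) = 17.8045
d((4, -6), (-7, -6)) = 11.0

Closest pair: (-2, 3) and (4, 8) with distance 7.8102

The closest pair is (-2, 3) and (4, 8) with Euclidean distance 7.8102. For 7 points, brute-force pairwise comparison is shown above. For large n, the divide-and-conquer algorithm (sort by x, recurse on halves, check the dividing strip) achieves O(n log n).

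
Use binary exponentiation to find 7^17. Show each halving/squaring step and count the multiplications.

Computing 7^17 by squaring (build up from 7^1; each line after the first costs one multiplication):

7^1 = 7
7^2 = (7^1)^2 = 7^2 = 49
7^4 = (7^2)^2 = 49^2 = 2401
7^8 = (7^4)^2 = 2401^2 = 5764801
7^16 = (7^8)^2 = 5764801^2 = 33232930569601
7^17 = 7 * 7^16 = 7 * 33232930569601 = 232630513987207

Result: 232630513987207
Multiplications needed: 5 (5 lines after 7^1)

7^17 = 232630513987207. Using exponentiation by squaring, this requires 5 multiplications. The key idea: if the exponent is even, square the half-power; if odd, multiply by the base once.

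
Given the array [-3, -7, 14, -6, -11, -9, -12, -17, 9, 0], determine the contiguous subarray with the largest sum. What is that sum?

Using Kadane's algorithm on [-3, -7, 14, -6, -11, -9, -12, -17, 9, 0]:

Scanning through the array:
Position 1 (value -7): max_ending_here = -7, max_so_far = -3
Position 2 (value 14): max_ending_here = 14, max_so_far = 14
Position 3 (value -6): max_ending_here = 8, max_so_far = 14
Position 4 (value -11): max_ending_here = -3, max_so_far = 14
Position 5 (value -9): max_ending_here = -9, max_so_far = 14
Position 6 (value -12): max_ending_here = -12, max_so_far = 14
Position 7 (value -17): max_ending_here = -17, max_so_far = 14
Position 8 (value 9): max_ending_here = 9, max_so_far = 14
Position 9 (value 0): max_ending_here = 9, max_so_far = 14

Maximum subarray: [14]
Maximum sum: 14

The maximum subarray is [14] with sum 14. This subarray runs from index 2 to index 2.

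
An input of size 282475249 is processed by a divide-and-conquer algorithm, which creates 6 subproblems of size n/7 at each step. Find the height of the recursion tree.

For divide and conquer with division factor 7:

Problem sizes at each level:
Level 0: 282475249
Level 1: 40353607
Level 2: 5764801
Level 3: 823543
Level 4: 117649
Level 5: 16807
Level 6: 2401
Level 7: 343
Level 8: 49
Level 9: 7
Level 10: 1

The root is level 0 and the size-1 base case is level 10 (the tree spans levels 0 through 10, i.e. 11 levels counting the root), so the depth is the number of divisions: log_7(282475249) = 10

The recursion tree depth is log_7(282475249) = 10. At each level, the problem size is divided by 7, so it takes 10 divisions to reduce to a base case of size 1. The algorithm makes 6 recursive calls at each level.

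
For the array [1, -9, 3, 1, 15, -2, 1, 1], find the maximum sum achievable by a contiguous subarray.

Using Kadane's algorithm on [1, -9, 3, 1, 15, -2, 1, 1]:

Scanning through the array:
Position 1 (value -9): max_ending_here = -8, max_so_far = 1
Position 2 (value 3): max_ending_here = 3, max_so_far = 3
Position 3 (value 1): max_ending_here = 4, max_so_far = 4
Position 4 (value 15): max_ending_here = 19, max_so_far = 19
Position 5 (value -2): max_ending_here = 17, max_so_far = 19
Position 6 (value 1): max_ending_here = 18, max_so_far = 19
Position 7 (value 1): max_ending_here = 19, max_so_far = 19

Maximum subarray: [3, 1, 15]
Maximum sum: 19

The maximum subarray is [3, 1, 15] with sum 19. This subarray runs from index 2 to index 4.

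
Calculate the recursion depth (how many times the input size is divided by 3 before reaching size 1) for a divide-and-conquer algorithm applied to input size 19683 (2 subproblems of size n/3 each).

For divide and conquer with division factor 3:

Problem sizes at each level:
Level 0: 19683
Level 1: 6561
Level 2: 2187
Level 3: 729
Level 4: 243
Level 5: 81
Level 6: 27
Level 7: 9
Level 8: 3
Level 9: 1

The root is level 0 and the size-1 base case is level 9 (the tree spans levels 0 through 9, i.e. 10 levels counting the root), so the depth is the number of divisions: log_3(19683) = 9

The recursion tree depth is log_3(19683) = 9. At each level, the problem size is divided by 3, so it takes 9 divisions to reduce to a base case of size 1. The algorithm makes 2 recursive calls at each level.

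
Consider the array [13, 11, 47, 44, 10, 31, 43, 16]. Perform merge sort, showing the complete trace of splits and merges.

Merge sort trace:

Split: [13, 11, 47, 44, 10, 31, 43, 16] -> [13, 11, 47, 44] and [10, 31, 43, 16]
  Split: [13, 11, 47, 44] -> [13, 11] and [47, 44]
    Split: [13, 11] -> [13] and [11]
    Merge: [13] + [11] -> [11, 13]
    Split: [47, 44] -> [47] and [44]
    Merge: [47] + [44] -> [44, 47]
  Merge: [11, 13] + [44, 47] -> [11, 13, 44, 47]
  Split: [10, 31, 43, 16] -> [10, 31] and [43, 16]
    Split: [10, 31] -> [10] and [31]
    Merge: [10] + [31] -> [10, 31]
    Split: [43, 16] -> [43] and [16]
    Merge: [43] + [16] -> [16, 43]
  Merge: [10, 31] + [16, 43] -> [10, 16, 31, 43]
Merge: [11, 13, 44, 47] + [10, 16, 31, 43] -> [10, 11, 13, 16, 31, 43, 44, 47]

Final sorted array: [10, 11, 13, 16, 31, 43, 44, 47]

The merge sort proceeds by recursively splitting the array and merging sorted halves.
After all merges, the sorted array is [10, 11, 13, 16, 31, 43, 44, 47].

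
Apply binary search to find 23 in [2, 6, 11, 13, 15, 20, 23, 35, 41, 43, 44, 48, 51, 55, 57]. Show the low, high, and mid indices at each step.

Binary search for 23 in [2, 6, 11, 13, 15, 20, 23, 35, 41, 43, 44, 48, 51, 55, 57]:

lo=0, hi=14, mid=7, arr[mid]=35 -> 35 > 23, search left half
lo=0, hi=6, mid=3, arr[mid]=13 -> 13 < 23, search right half
lo=4, hi=6, mid=5, arr[mid]=20 -> 20 < 23, search right half
lo=6, hi=6, mid=6, arr[mid]=23 -> Found target at index 6!

Binary search finds 23 at index 6 after 4 comparisons. The search repeatedly halves the search space by comparing with the middle element.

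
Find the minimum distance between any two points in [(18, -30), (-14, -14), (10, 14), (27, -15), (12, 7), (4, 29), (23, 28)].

Computing all pairwise distances among 7 points:

d((18, -30), (-14, -14)) = 35.7771
d((18, -30), (10, 14)) = 44.7214
d((18, -30), (27, -15)) = 17.4929
d((18, -30), (12, 7)) = 37.4833
d((18, -30), (4, 29)) = 60.6383
d((18, -30), (23, 28)) = 58.2151
d((-14, -14), (10, 14)) = 36.8782
d((-14, -14), (27, -15)) = 41.0122
d((-14, -14), (12, 7)) = 33.4215
d((-14, -14), (4, 29)) = 46.6154
d((-14, -14), (23, 28)) = 55.9732
d((10, 14), (27, -15)) = 33.6155
d((10, 14), (12, 7)) = 7.2801 <-- minimum
d((10, 14), (4, 29)) = 16.1555
d((10, 14), (23, 28)) = 19.105
d((27, -15), (12, 7)) = 26.6271
d((27, -15), (4, 29)) = 49.6488
d((27, -15), (23, 28)) = 43.1856
d((12, 7), (4, 29)) = 23.4094
d((12, 7), (23, 28)) = 23.7065
d((4, 29), (23, 28)) = 19.0263

Closest pair: (10, 14) and (12, 7) with distance 7.2801

The closest pair is (10, 14) and (12, 7) with Euclidean distance 7.2801. For 7 points, brute-force pairwise comparison is shown above. For large n, the divide-and-conquer algorithm (sort by x, recurse on halves, check the dividing strip) achieves O(n log n).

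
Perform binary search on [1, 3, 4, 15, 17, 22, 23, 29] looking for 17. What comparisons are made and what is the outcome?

Binary search for 17 in [1, 3, 4, 15, 17, 22, 23, 29]:

lo=0, hi=7, mid=3, arr[mid]=15 -> 15 < 17, search right half
lo=4, hi=7, mid=5, arr[mid]=22 -> 22 > 17, search left half
lo=4, hi=4, mid=4, arr[mid]=17 -> Found target at index 4!

Binary search finds 17 at index 4 after 3 comparisons. The search repeatedly halves the search space by comparing with the middle element.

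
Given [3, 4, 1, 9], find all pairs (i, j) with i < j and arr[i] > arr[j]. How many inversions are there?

Finding inversions in [3, 4, 1, 9]:

(0, 2): arr[0]=3 > arr[2]=1
(1, 2): arr[1]=4 > arr[2]=1

Total inversions: 2

The array has 2 inversion(s): (0,2), (1,2). Each pair (i,j) satisfies i < j and arr[i] > arr[j].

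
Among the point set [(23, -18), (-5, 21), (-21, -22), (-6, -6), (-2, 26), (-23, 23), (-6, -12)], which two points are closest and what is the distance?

Computing all pairwise distances among 7 points:

d((23, -18), (-5, 21)) = 48.0104
d((23, -18), (-21, -22)) = 44.1814
d((23, -18), (-6, -6)) = 31.3847
d((23, -18), (-2, 26)) = 50.6063
d((23, -18), (-23, 23)) = 61.6198
d((23, -18), (-6, -12)) = 29.6142
d((-5, 21), (-21, -22)) = 45.8803
d((-5, 21), (-6, -6)) = 27.0185
d((-5, 21), (-2, 26)) = 5.831 <-- minimum
d((-5, 21), (-23, 23)) = 18.1108
d((-5, 21), (-6, -12)) = 33.0151
d((-21, -22), (-6, -6)) = 21.9317
d((-21, -22), (-2, 26)) = 51.6236
d((-21, -22), (-23, 23)) = 45.0444
d((-21, -22), (-6, -12)) = 18.0278
d((-6, -6), (-2, 26)) = 32.249
d((-6, -6), (-23, 23)) = 33.6155
d((-6, -6), (-6, -12)) = 6.0
d((-2, 26), (-23, 23)) = 21.2132
d((-2, 26), (-6, -12)) = 38.2099
d((-23, 23), (-6, -12)) = 38.9102

Closest pair: (-5, 21) and (-2, 26) with distance 5.831

The closest pair is (-5, 21) and (-2, 26) with Euclidean distance 5.831. For 7 points, brute-force pairwise comparison is shown above. For large n, the divide-and-conquer algorithm (sort by x, recurse on halves, check the dividing strip) achieves O(n log n).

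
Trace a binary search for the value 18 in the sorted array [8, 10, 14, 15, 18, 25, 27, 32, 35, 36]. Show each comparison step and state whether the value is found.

Binary search for 18 in [8, 10, 14, 15, 18, 25, 27, 32, 35, 36]:

lo=0, hi=9, mid=4, arr[mid]=18 -> Found target at index 4!

Binary search finds 18 at index 4 after 1 comparisons. The search repeatedly halves the search space by comparing with the middle element.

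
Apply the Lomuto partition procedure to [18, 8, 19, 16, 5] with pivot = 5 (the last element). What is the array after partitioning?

Lomuto partition with pivot = 5:

Initial array: [18, 8, 19, 16, 5]

arr[0]=18 > 5: no swap
arr[1]=8 > 5: no swap
arr[2]=19 > 5: no swap
arr[3]=16 > 5: no swap

Place pivot at position 0: [5, 8, 19, 16, 18]
Pivot position: 0

After partitioning with pivot 5, the array becomes [5, 8, 19, 16, 18]. The pivot is placed at index 0. All elements to the left of the pivot are <= 5, and all elements to the right are > 5.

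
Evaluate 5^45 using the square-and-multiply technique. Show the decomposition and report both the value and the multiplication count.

Computing 5^45 by squaring (build up from 5^1; each line after the first costs one multiplication):

5^1 = 5
5^2 = (5^1)^2 = 5^2 = 25
5^4 = (5^2)^2 = 25^2 = 625
5^5 = 5 * 5^4 = 5 * 625 = 3125
5^10 = (5^5)^2 = 3125^2 = 9765625
5^11 = 5 * 5^10 = 5 * 9765625 = 48828125
5^22 = (5^11)^2 = 48828125^2 = 2384185791015625
5^44 = (5^22)^2 = 2384185791015625^2 = 5684341886080801486968994140625
5^45 = 5 * 5^44 = 5 * 5684341886080801486968994140625 = 28421709430404007434844970703125

Result: 28421709430404007434844970703125
Multiplications needed: 8 (8 lines after 5^1)

5^45 = 28421709430404007434844970703125. Using exponentiation by squaring, this requires 8 multiplications. The key idea: if the exponent is even, square the half-power; if odd, multiply by the base once.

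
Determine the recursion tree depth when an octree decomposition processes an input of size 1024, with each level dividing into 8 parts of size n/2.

For divide and conquer with division factor 2:

Problem sizes at each level:
Level 0: 1024
Level 1: 512
Level 2: 256
Level 3: 128
Level 4: 64
Level 5: 32
Level 6: 16
Level 7: 8
Level 8: 4
Level 9: 2
Level 10: 1

The root is level 0 and the size-1 base case is level 10 (the tree spans levels 0 through 10, i.e. 11 levels counting the root), so the depth is the number of divisions: log_2(1024) = 10

The recursion tree depth is log_2(1024) = 10. At each level, the problem size is divided by 2, so it takes 10 divisions to reduce to a base case of size 1. The algorithm makes 8 recursive calls at each level.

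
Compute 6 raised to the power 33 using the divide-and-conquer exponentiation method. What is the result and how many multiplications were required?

Computing 6^33 by squaring (build up from 6^1; each line after the first costs one multiplication):

6^1 = 6
6^2 = (6^1)^2 = 6^2 = 36
6^4 = (6^2)^2 = 36^2 = 1296
6^8 = (6^4)^2 = 1296^2 = 1679616
6^16 = (6^8)^2 = 1679616^2 = 2821109907456
6^32 = (6^16)^2 = 2821109907456^2 = 7958661109946400884391936
6^33 = 6 * 6^32 = 6 * 7958661109946400884391936 = 47751966659678405306351616

Result: 47751966659678405306351616
Multiplications needed: 6 (6 lines after 6^1)

6^33 = 47751966659678405306351616. Using exponentiation by squaring, this requires 6 multiplications. The key idea: if the exponent is even, square the half-power; if odd, multiply by the base once.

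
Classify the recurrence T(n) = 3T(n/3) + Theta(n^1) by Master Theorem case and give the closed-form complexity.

Master Theorem for T(n) = 3T(n/3) + O(n^1):

a = 3, b = 3, c = 1
log_b(a) = log_3(3) = 1.0000

Case 2: c = 1 = log_3(3) = 1.0000
T(n) = O(n^1 log n) = O(n log n)

For T(n) = 3T(n/3) + O(n^1): log_3(3) = 1.0000. This is Case 2 of the Master Theorem (c = log_b(a), equal work at all levels), giving O(n log n).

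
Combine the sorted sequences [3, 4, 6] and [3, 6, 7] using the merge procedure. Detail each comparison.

Merging process:

Compare 3 vs 3: take 3 from left. Merged: [3]
Compare 4 vs 3: take 3 from right. Merged: [3, 3]
Compare 4 vs 6: take 4 from left. Merged: [3, 3, 4]
Compare 6 vs 6: take 6 from left. Merged: [3, 3, 4, 6]
Append remaining from right: [6, 7]. Merged: [3, 3, 4, 6, 6, 7]

Final merged array: [3, 3, 4, 6, 6, 7]
Total comparisons: 4

The merged array is [3, 3, 4, 6, 6, 7], requiring 4 comparisons. The merge step runs in O(n) time where n is the total number of elements.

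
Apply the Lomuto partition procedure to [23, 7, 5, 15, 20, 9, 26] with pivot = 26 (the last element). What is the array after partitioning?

Lomuto partition with pivot = 26:

Initial array: [23, 7, 5, 15, 20, 9, 26]

arr[0]=23 <= 26: swap with position 0, array becomes [23, 7, 5, 15, 20, 9, 26]
arr[1]=7 <= 26: swap with position 1, array becomes [23, 7, 5, 15, 20, 9, 26]
arr[2]=5 <= 26: swap with position 2, array becomes [23, 7, 5, 15, 20, 9, 26]
arr[3]=15 <= 26: swap with position 3, array becomes [23, 7, 5, 15, 20, 9, 26]
arr[4]=20 <= 26: swap with position 4, array becomes [23, 7, 5, 15, 20, 9, 26]
arr[5]=9 <= 26: swap with position 5, array becomes [23, 7, 5, 15, 20, 9, 26]

Place pivot at position 6: [23, 7, 5, 15, 20, 9, 26]
Pivot position: 6

After partitioning with pivot 26, the array becomes [23, 7, 5, 15, 20, 9, 26]. The pivot is placed at index 6. All elements to the left of the pivot are <= 26, and all elements to the right are > 26.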